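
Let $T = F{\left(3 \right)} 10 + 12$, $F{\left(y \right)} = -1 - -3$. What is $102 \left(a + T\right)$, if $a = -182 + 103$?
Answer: $-4794$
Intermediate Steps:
$F{\left(y \right)} = 2$ ($F{\left(y \right)} = -1 + 3 = 2$)
$a = -79$
$T = 32$ ($T = 2 \cdot 10 + 12 = 20 + 12 = 32$)
$102 \left(a + T\right) = 102 \left(-79 + 32\right) = 102 \left(-47\right) = -4794$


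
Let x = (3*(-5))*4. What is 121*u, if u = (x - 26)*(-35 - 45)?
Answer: 832480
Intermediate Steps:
x = -60 (x = -15*4 = -60)
u = 6880 (u = (-60 - 26)*(-35 - 45) = -86*(-80) = 6880)
121*u = 121*6880 = 832480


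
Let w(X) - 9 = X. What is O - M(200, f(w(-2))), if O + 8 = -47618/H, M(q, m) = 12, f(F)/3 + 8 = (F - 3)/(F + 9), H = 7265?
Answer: -192918/7265 ≈ -26.554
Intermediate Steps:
w(X) = 9 + X
f(F) = -24 + 3*(-3 + F)/(9 + F) (f(F) = -24 + 3*((F - 3)/(F + 9)) = -24 + 3*((-3 + F)/(9 + F)) = -24 + 3*(-3 + F)/(9 + F))
O = -105738/7265 (O = -8 - 47618/7265 = -105738/7265 ≈ -14.554)
O - M(200, f(w(-2))) = -105738/7265 - 1*12 = -105738/7265 - 12 = -192918/7265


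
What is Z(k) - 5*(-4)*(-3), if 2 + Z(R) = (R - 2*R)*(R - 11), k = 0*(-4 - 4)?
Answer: -62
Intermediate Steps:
k = 0 (k = 0*(-8) = 0)
Z(R) = -2 - R*(-11 + R) (Z(R) = -2 + (R - 2*R)*(R - 11) = -2 + (-R)*(-11 + R) = -2 - R*(-11 + R))
Z(k) - 5*(-4)*(-3) = (-2 - 1*0² + 11*0) - 5*(-4)*(-3) = (-2 - 1*0 + 0) + 20*(-3) = (-2 + 0 + 0) - 60 = -2 - 60 = -62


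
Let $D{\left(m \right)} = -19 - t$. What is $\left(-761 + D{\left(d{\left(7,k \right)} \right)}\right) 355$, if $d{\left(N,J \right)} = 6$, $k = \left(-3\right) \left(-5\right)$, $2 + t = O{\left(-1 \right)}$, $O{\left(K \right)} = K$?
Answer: $-275835$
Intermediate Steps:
$t = -3$ ($t = -2 - 1 = -3$)
$k = 15$
$D{\left(m \right)} = -16$ ($D{\left(m \right)} = -19 - -3 = -19 + 3 = -16$)
$\left(-761 + D{\left(d{\left(7,k \right)} \right)}\right) 355 = \left(-761 - 16\right) 355 = \left(-777\right) 355 = -275835$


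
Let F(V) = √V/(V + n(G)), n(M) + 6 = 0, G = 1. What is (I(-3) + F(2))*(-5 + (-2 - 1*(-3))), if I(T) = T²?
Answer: -36 + √2 ≈ -34.586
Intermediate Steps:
n(M) = -6 (n(M) = -6 + 0 = -6)
F(V) = √V/(-6 + V) (F(V) = √V/(V - 6) = √V/(-6 + V))
(I(-3) + F(2))*(-5 + (-2 - 1*(-3))) = ((-3)² + √2/(-6 + 2))*(-5 + (-2 - 1*(-3))) = (9 + √2/(-4))*(-5 + (-2 + 3)) = (9 + √2*(-¼))*(-5 + 1) = (9 - √2/4)*(-4) = -36 + √2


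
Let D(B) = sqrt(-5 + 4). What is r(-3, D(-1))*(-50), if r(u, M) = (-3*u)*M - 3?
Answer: 150 - 450*I ≈ 150.0 - 450.0*I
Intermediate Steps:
D(B) = I (D(B) = sqrt(-1) = I)
r(u, M) = -3 - 3*M*u (r(u, M) = -3*M*u - 3 = -3 - 3*M*u)
r(-3, D(-1))*(-50) = (-3 - 3*I*(-3))*(-50) = (-3 + 9*I)*(-50) = 150 - 450*I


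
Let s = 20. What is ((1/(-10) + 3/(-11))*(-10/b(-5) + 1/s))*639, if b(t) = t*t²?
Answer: -340587/11000 ≈ -30.962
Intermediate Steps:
b(t) = t³
((1/(-10) + 3/(-11))*(-10/b(-5) + 1/s))*639 = ((1/(-10) + 3/(-11))*(-10/((-5)³) + 1/20))*639 = ((1*(-⅒) + 3*(-1/11))*(-10/(-125) + 1*(1/20)))*639 = ((-⅒ - 3/11)*(-10*(-1/125) + 1/20))*639 = -41*(2/25 + 1/20)/110*639 = -41/110*13/100*639 = -533/11000*639 = -340587/11000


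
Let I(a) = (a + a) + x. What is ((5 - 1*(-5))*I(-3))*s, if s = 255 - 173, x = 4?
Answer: -1640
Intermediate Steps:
I(a) = 4 + 2*a (I(a) = (a + a) + 4 = 2*a + 4 = 4 + 2*a)
s = 82
((5 - 1*(-5))*I(-3))*s = ((5 - 1*(-5))*(4 + 2*(-3)))*82 = ((5 + 5)*(4 - 6))*82 = (10*(-2))*82 = -20*82 = -1640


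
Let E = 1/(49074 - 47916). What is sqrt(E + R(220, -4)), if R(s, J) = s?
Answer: sqrt(295013238)/1158 ≈ 14.832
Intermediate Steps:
E = 1/1158 ≈ 0.00086356
sqrt(E + R(220, -4)) = sqrt(1/1158 + 220) = sqrt(254761/1158) = sqrt(295013238)/1158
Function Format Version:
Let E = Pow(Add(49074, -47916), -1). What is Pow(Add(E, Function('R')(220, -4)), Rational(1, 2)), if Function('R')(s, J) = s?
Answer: Mul(Rational(1, 1158), Pow(295013238, Rational(1, 2))) ≈ 14.832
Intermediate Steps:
E = Rational(1, 1158) (E = Pow(1158, -1) = Rational(1, 1158) ≈ 0.00086356)
Pow(Add(E, Function('R')(220, -4)), Rational(1, 2)) = Pow(Add(Rational(1, 1158), 220), Rational(1, 2)) = Pow(Rational(254761, 1158), Rational(1, 2)) = Mul(Rational(1, 1158), Pow(295013238, Rational(1, 2)))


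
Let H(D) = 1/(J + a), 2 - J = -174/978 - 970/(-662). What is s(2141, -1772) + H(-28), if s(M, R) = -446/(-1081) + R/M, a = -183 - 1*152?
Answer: -17450893886243/41742445843905 ≈ -0.41806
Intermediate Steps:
J = 38450/53953 (J = 2 - (-174/978 - 970/(-662)) = 2 - (-174*1/978 - 970*(-1/662)) = 2 - (-29/163 + 485/331) = 2 - 1*69456/53953 = 2 - 69456/53953 = 38450/53953 ≈ 0.71266)
a = -335 (a = -183 - 152 = -335)
s(M, R) = 446/1081 + R/M (s(M, R) = -446*(-1/1081) + R/M = 446/1081 + R/M)
H(D) = -53953/18035805 (H(D) = 1/(38450/53953 - 335) = 1/(-18035805/53953) = -53953/18035805)
s(2141, -1772) + H(-28) = (446/1081 - 1772/2141) - 53953/18035805 = -960646/2314421 - 53953/18035805 = -17450893886243/41742445843905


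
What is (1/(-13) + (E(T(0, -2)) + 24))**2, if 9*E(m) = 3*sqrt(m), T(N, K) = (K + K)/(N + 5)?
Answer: 4351769/7605 + 1244*I*sqrt(5)/195 ≈ 572.22 + 14.265*I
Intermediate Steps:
T(N, K) = 2*K/(5 + N) (T(N, K) = (2*K)/(5 + N) = 2*K/(5 + N))
E(m) = sqrt(m)/3 (E(m) = (3*sqrt(m))/9 = sqrt(m)/3)
(1/(-13) + (E(T(0, -2)) + 24))**2 = (1/(-13) + (sqrt(2*(-2)/(5 + 0))/3 + 24))**2 = (-1/13 + (sqrt(2*(-2)/5)/3 + 24))**2 = (-1/13 + (sqrt(2*(-2)*(1/5))/3 + 24))**2 = (-1/13 + (sqrt(-4/5)/3 + 24))**2 = (-1/13 + ((2*I*sqrt(5)/5)/3 + 24))**2 = (-1/13 + (2*I*sqrt(5)/15 + 24))**2 = (-1/13 + (24 + 2*I*sqrt(5)/15))**2 = (311/13 + 2*I*sqrt(5)/15)**2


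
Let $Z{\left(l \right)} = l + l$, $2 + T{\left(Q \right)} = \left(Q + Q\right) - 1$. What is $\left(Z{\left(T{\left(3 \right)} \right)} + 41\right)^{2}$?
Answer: $2209$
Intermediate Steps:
$T{\left(Q \right)} = -3 + 2 Q$ ($T{\left(Q \right)} = -2 + \left(\left(Q + Q\right) - 1\right) = -2 + \left(2 Q - 1\right) = -2 + \left(-1 + 2 Q\right) = -3 + 2 Q$)
$Z{\left(l \right)} = 2 l$
$\left(Z{\left(T{\left(3 \right)} \right)} + 41\right)^{2} = \left(2 \left(-3 + 2 \cdot 3\right) + 41\right)^{2} = \left(2 \left(-3 + 6\right) + 41\right)^{2} = \left(2 \cdot 3 + 41\right)^{2} = \left(6 + 41\right)^{2} = 47^{2} = 2209$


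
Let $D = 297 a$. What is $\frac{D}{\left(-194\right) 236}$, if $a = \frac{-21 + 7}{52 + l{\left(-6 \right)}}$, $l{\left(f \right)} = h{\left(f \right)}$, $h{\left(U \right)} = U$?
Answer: $\frac{2079}{1053032} \approx 0.0019743$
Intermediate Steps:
$l{\left(f \right)} = f$
$a = - \frac{7}{23}$ ($a = \frac{-21 + 7}{52 - 6} = - \frac{14}{46} = \left(-14\right) \frac{1}{46} = - \frac{7}{23} \approx -0.30435$)
$D = - \frac{2079}{23}$ ($D = 297 \left(- \frac{7}{23}\right) = - \frac{2079}{23} \approx -90.391$)
$\frac{D}{\left(-194\right) 236} = - \frac{2079}{23 \left(\left(-194\right) 236\right)} = - \frac{2079}{23 \left(-45784\right)} = \left(- \frac{2079}{23}\right) \left(- \frac{1}{45784}\right) = \frac{2079}{1053032}$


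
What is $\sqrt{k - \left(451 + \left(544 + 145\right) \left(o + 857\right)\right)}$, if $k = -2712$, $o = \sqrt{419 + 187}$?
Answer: $\sqrt{-593636 - 689 \sqrt{606}} \approx 781.41 i$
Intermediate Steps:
$o = \sqrt{606} \approx 24.617$
$\sqrt{k - \left(451 + \left(544 + 145\right) \left(o + 857\right)\right)} = \sqrt{-2712 - \left(451 + \left(544 + 145\right) \left(\sqrt{606} + 857\right)\right)} = \sqrt{-2712 - \left(451 + 689 \left(857 + \sqrt{606}\right)\right)} = \sqrt{-2712 - \left(590924 + 689 \sqrt{606}\right)} = \sqrt{-593636 - 689 \sqrt{606}}$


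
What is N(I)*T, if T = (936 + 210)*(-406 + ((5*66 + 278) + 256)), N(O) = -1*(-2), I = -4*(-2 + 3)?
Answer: 1049736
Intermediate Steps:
I = -4 (I = -4*1 = -4)
N(O) = 2
T = 524868 (T = 1146*(-406 + ((330 + 278) + 256)) = 1146*(-406 + (608 + 256)) = 1146*(-406 + 864) = 1146*458 = 524868)
N(I)*T = 2*524868 = 1049736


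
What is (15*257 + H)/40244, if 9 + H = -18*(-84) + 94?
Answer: 1363/10061 ≈ 0.13547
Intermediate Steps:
H = 1597 (H = -9 + (-18*(-84) + 94) = -9 + (1512 + 94) = -9 + 1606 = 1597)
(15*257 + H)/40244 = (15*257 + 1597)/40244 = (3855 + 1597)*(1/40244) = 5452*(1/40244) = 1363/10061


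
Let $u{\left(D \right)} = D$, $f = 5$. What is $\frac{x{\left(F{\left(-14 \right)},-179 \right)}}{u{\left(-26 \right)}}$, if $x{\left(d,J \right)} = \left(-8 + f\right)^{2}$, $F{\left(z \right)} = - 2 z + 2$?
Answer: $- \frac{9}{26} \approx -0.34615$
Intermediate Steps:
$F{\left(z \right)} = 2 - 2 z$
$x{\left(d,J \right)} = 9$ ($x{\left(d,J \right)} = \left(-8 + 5\right)^{2} = \left(-3\right)^{2} = 9$)
$\frac{x{\left(F{\left(-14 \right)},-179 \right)}}{u{\left(-26 \right)}} = \frac{9}{-26} = 9 \left(- \frac{1}{26}\right) = - \frac{9}{26}$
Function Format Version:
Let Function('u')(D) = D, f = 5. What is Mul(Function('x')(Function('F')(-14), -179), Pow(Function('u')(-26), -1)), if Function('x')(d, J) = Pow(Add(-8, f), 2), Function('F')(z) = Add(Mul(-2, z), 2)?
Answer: Rational(-9, 26) ≈ -0.34615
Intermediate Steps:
Function('F')(z) = Add(2, Mul(-2, z))
Function('x')(d, J) = 9 (Function('x')(d, J) = Pow(Add(-8, 5), 2) = Pow(-3, 2) = 9)
Mul(Function('x')(Function('F')(-14), -179), Pow(Function('u')(-26), -1)) = Mul(9, Pow(-26, -1)) = Mul(9, Rational(-1, 26)) = Rational(-9, 26)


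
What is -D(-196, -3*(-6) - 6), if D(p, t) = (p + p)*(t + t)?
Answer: 9408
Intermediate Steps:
D(p, t) = 4*p*t (D(p, t) = (2*p)*(2*t) = 4*p*t)
-D(-196, -3*(-6) - 6) = -4*(-196)*(-3*(-6) - 6) = -4*(-196)*(18 - 6) = -4*(-196)*12 = -1*(-9408) = 9408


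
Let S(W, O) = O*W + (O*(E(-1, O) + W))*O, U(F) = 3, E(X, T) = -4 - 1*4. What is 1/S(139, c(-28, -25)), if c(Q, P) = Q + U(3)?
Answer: 1/78400 ≈ 1.2755e-5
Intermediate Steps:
E(X, T) = -8 (E(X, T) = -4 - 4 = -8)
c(Q, P) = 3 + Q (c(Q, P) = Q + 3 = 3 + Q)
S(W, O) = O*W + O²*(-8 + W) (S(W, O) = O*W + (O*(-8 + W))*O = O*W + O²*(-8 + W))
1/S(139, c(-28, -25)) = 1/((3 - 28)*(139 - 8*(3 - 28) + (3 - 28)*139)) = 1/(-25*(139 - 8*(-25) - 25*139)) = 1/(-25*(139 + 200 - 3475)) = 1/(-25*(-3136)) = 1/78400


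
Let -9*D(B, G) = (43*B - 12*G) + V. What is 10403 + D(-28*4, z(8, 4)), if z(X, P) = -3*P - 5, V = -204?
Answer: 98443/9 ≈ 10938.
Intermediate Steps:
z(X, P) = -5 - 3*P
D(B, G) = 68/3 - 43*B/9 + 4*G/3 (D(B, G) = -((43*B - 12*G) - 204)/9 = -((-12*G + 43*B) - 204)/9 = -(-204 - 12*G + 43*B)/9 = 68/3 - 43*B/9 + 4*G/3)
10403 + D(-28*4, z(8, 4)) = 10403 + (68/3 - (-1204)*4/9 + 4*(-5 - 3*4)/3) = 10403 + (68/3 - 43/9*(-112) + 4*(-5 - 12)/3) = 10403 + (68/3 + 4816/9 + (4/3)*(-17)) = 10403 + (68/3 + 4816/9 - 68/3) = 10403 + 4816/9 = 98443/9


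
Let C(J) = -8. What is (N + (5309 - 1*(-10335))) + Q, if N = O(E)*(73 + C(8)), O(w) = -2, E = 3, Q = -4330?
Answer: 11184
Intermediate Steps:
N = -130 (N = -2*(73 - 8) = -2*65 = -130)
(N + (5309 - 1*(-10335))) + Q = (-130 + (5309 - 1*(-10335))) - 4330 = (-130 + (5309 + 10335)) - 4330 = (-130 + 15644) - 4330 = 15514 - 4330 = 11184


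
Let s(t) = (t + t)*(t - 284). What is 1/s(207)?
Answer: -1/31878 ≈ -3.1370e-5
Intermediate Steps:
s(t) = 2*t*(-284 + t) (s(t) = (2*t)*(-284 + t) = 2*t*(-284 + t))
1/s(207) = 1/(2*207*(-284 + 207)) = 1/(2*207*(-77)) = 1/(-31878) = -1/31878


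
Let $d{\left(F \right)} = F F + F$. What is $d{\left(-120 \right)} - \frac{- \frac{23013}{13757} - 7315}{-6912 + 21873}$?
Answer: $\frac{2939188507028}{205818477} \approx 14280.0$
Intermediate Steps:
$d{\left(F \right)} = F + F^{2}$ ($d{\left(F \right)} = F^{2} + F = F + F^{2}$)
$d{\left(-120 \right)} - \frac{- \frac{23013}{13757} - 7315}{-6912 + 21873} = - 120 \left(1 - 120\right) - \frac{- \frac{23013}{13757} - 7315}{-6912 + 21873} = \left(-120\right) \left(-119\right) - \frac{\left(-23013\right) \frac{1}{13757} - 7315}{14961} = 14280 - \left(- \frac{23013}{13757} - 7315\right) \frac{1}{14961} = 14280 - \left(- \frac{100655468}{13757}\right) \frac{1}{14961} = 14280 - - \frac{100655468}{205818477} = 14280 + \frac{100655468}{205818477} = \frac{2939188507028}{205818477}$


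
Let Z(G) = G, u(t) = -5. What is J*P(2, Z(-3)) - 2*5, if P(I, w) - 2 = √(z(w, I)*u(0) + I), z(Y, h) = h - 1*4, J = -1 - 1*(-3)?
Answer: -6 + 4*√3 ≈ 0.92820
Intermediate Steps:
J = 2 (J = -1 + 3 = 2)
z(Y, h) = -4 + h (z(Y, h) = h - 4 = -4 + h)
P(I, w) = 2 + √(20 - 4*I) (P(I, w) = 2 + √((-4 + I)*(-5) + I) = 2 + √((20 - 5*I) + I) = 2 + √(20 - 4*I))
J*P(2, Z(-3)) - 2*5 = 2*(2 + 2*√(5 - 1*2)) - 2*5 = 2*(2 + 2*√(5 - 2)) - 10 = 2*(2 + 2*√3) - 10 = (4 + 4*√3) - 10 = -6 + 4*√3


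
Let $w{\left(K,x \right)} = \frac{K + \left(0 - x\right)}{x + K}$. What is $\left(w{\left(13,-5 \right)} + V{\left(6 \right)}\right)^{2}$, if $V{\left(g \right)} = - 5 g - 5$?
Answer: $\frac{17161}{16} \approx 1072.6$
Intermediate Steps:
$V{\left(g \right)} = -5 - 5 g$
$w{\left(K,x \right)} = \frac{K - x}{K + x}$
$\left(w{\left(13,-5 \right)} + V{\left(6 \right)}\right)^{2} = \left(\frac{13 - -5}{13 - 5} - 35\right)^{2} = \left(\frac{13 + 5}{8} - 35\right)^{2} = \left(\frac{1}{8} \cdot 18 - 35\right)^{2} = \left(\frac{9}{4} - 35\right)^{2} = \left(- \frac{131}{4}\right)^{2} = \frac{17161}{16}$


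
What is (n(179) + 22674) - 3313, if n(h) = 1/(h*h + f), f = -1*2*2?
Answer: 620268358/32037 ≈ 19361.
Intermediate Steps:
f = -4 (f = -2*2 = -4)
n(h) = 1/(-4 + h²) (n(h) = 1/(h*h - 4) = 1/(h² - 4) = 1/(-4 + h²))
(n(179) + 22674) - 3313 = (1/(-4 + 179²) + 22674) - 3313 = (1/(-4 + 32041) + 22674) - 3313 = (1/32037 + 22674) - 3313 = 726406939/32037 - 3313 = 620268358/32037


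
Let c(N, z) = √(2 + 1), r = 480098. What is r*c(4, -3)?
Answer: 480098*√3 ≈ 8.3155e+5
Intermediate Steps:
c(N, z) = √3
r*c(4, -3) = 480098*√3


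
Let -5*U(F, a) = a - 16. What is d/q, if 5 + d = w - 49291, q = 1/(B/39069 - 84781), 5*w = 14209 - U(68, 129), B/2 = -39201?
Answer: 1282161080858474/325575 ≈ 3.9381e+9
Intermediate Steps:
B = -78402 (B = 2*(-39201) = -78402)
U(F, a) = 16/5 - a/5 (U(F, a) = -(a - 16)/5 = -(-16 + a)/5 = 16/5 - a/5)
w = 71158/25 (w = (14209 - (16/5 - ⅕*129))/5 = (14209 - (16/5 - 129/5))/5 = (14209 - 1*(-113/5))/5 = (14209 + 113/5)/5 = (⅕)*(71158/5) = 71158/25 ≈ 2846.3)
q = -13023/1104129097 (q = 1/(-78402/39069 - 84781) = 1/(-78402*1/39069 - 84781) = 1/(-26134/13023 - 84781) = 1/(-1104129097/13023) = -13023/1104129097 ≈ -1.1795e-5)
d = -1161242/25 (d = -5 + (71158/25 - 49291) = -5 - 1161117/25 = -1161242/25 ≈ -46450.)
d/q = -1161242/(25*(-13023/1104129097)) = -1161242/25*(-1104129097/13023) = 1282161080858474/325575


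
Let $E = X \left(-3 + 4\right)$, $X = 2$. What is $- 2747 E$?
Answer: $-5494$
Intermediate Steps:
$E = 2$ ($E = 2 \left(-3 + 4\right) = 2 \cdot 1 = 2$)
$- 2747 E = \left(-2747\right) 2 = -5494$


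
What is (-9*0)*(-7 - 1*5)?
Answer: 0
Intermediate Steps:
(-9*0)*(-7 - 1*5) = 0*(-7 - 5) = 0*(-12) = 0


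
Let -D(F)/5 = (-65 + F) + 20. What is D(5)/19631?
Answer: 200/19631 ≈ 0.010188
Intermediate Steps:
D(F) = 225 - 5*F (D(F) = -5*((-65 + F) + 20) = -5*(-45 + F) = 225 - 5*F)
D(5)/19631 = (225 - 5*5)/19631 = (225 - 25)*(1/19631) = 200*(1/19631) = 200/19631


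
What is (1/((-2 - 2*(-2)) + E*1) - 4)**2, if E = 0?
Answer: 49/4 ≈ 12.250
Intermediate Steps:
(1/((-2 - 2*(-2)) + E*1) - 4)**2 = (1/((-2 - 2*(-2)) + 0*1) - 4)**2 = (1/((-2 + 4) + 0) - 4)**2 = (1/(2 + 0) - 4)**2 = (1/2 - 4)**2 = (-7/2)**2 = 49/4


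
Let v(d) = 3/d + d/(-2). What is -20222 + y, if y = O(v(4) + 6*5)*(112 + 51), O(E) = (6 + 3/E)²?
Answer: -187108898/13225 ≈ -14148.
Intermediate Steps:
v(d) = 3/d - d/2 (v(d) = 3/d + d*(-½) = 3/d - d/2)
y = 80327052/13225 (y = (9*(1 + 2*((3/4 - ½*4) + 6*5))²/((3/4 - ½*4) + 6*5)²)*(112 + 51) = (9*(1 + 2*((3*(¼) - 2) + 30))²/((3*(¼) - 2) + 30)²)*163 = (9*(1 + 2*((¾ - 2) + 30))²/((¾ - 2) + 30)²)*163 = (9*(1 + 2*(-5/4 + 30))²/(-5/4 + 30)²)*163 = (9*(1 + 2*(115/4))²/(115/4)²)*163 = (9*(16/13225)*(1 + 115/2)²)*163 = (9*(16/13225)*(117/2)²)*163 = (9*(16/13225)*(13689/4))*163 = (492804/13225)*163 = 80327052/13225 ≈ 6073.9)
-20222 + y = -20222 + 80327052/13225 = -187108898/13225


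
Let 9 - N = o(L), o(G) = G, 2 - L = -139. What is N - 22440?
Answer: -22572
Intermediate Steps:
L = 141 (L = 2 - 1*(-139) = 2 + 139 = 141)
N = -132 (N = 9 - 1*141 = 9 - 141 = -132)
N - 22440 = -132 - 22440 = -22572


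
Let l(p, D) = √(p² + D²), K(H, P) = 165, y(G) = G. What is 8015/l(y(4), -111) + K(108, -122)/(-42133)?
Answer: -165/42133 + 8015*√73/949 ≈ 72.156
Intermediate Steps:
l(p, D) = √(D² + p²)
8015/l(y(4), -111) + K(108, -122)/(-42133) = 8015/(√((-111)² + 4²)) + 165/(-42133) = 8015/(√(12321 + 16)) + 165*(-1/42133) = 8015/(√12337) - 165/42133 = 8015/((13*√73)) - 165/42133 = 8015*(√73/949) - 165/42133 = 8015*√73/949 - 165/42133 = -165/42133 + 8015*√73/949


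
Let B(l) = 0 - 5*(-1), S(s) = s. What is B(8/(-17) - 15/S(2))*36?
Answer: 180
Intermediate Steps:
B(l) = 5 (B(l) = 0 + 5 = 5)
B(8/(-17) - 15/S(2))*36 = 5*36 = 180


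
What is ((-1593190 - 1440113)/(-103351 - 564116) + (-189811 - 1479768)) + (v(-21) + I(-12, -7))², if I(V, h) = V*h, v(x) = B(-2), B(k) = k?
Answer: -369965934994/222489 ≈ -1.6629e+6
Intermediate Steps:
v(x) = -2
((-1593190 - 1440113)/(-103351 - 564116) + (-189811 - 1479768)) + (v(-21) + I(-12, -7))² = ((-1593190 - 1440113)/(-103351 - 564116) + (-189811 - 1479768)) + (-2 - 12*(-7))² = (-3033303/(-667467) - 1669579) + (-2 + 84)² = (-3033303*(-1/667467) - 1669579) + 82² = (1011101/222489 - 1669579) + 6724 = -371461951030/222489 + 6724 = -369965934994/222489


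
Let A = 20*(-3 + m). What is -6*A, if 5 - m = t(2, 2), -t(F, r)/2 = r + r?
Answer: -1200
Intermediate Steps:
t(F, r) = -4*r (t(F, r) = -2*(r + r) = -4*r)
m = 13 (m = 5 - (-4)*2 = 5 - 1*(-8) = 5 + 8 = 13)
A = 200 (A = 20*(-3 + 13) = 20*10 = 200)
-6*A = -6*200 = -1200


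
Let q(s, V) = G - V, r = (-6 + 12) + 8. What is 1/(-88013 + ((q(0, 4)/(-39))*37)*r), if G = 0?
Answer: -39/3430435 ≈ -1.1369e-5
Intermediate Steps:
r = 14 (r = 6 + 8 = 14)
q(s, V) = -V (q(s, V) = 0 - V = -V)
1/(-88013 + ((q(0, 4)/(-39))*37)*r) = 1/(-88013 + ((-1*4/(-39))*37)*14) = 1/(-88013 + (-4*(-1/39)*37)*14) = 1/(-88013 + ((4/39)*37)*14) = 1/(-88013 + (148/39)*14) = 1/(-88013 + 2072/39) = 1/(-3430435/39) = -39/3430435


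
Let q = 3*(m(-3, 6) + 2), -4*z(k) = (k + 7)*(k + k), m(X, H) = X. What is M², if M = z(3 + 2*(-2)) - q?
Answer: 36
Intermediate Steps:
z(k) = -k*(7 + k)/2 (z(k) = -(k + 7)*(k + k)/4 = -(7 + k)*2*k/4 = -k*(7 + k)/2)
q = -3 (q = 3*(-3 + 2) = 3*(-1) = -3)
M = 6 (M = -(3 + 2*(-2))*(7 + (3 + 2*(-2)))/2 - 1*(-3) = -(3 - 4)*(7 + (3 - 4))/2 + 3 = -½*(-1)*(7 - 1) + 3 = -½*(-1)*6 + 3 = 3 + 3 = 6)
M² = 6² = 36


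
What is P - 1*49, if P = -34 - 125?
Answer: -208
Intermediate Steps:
P = -159
P - 1*49 = -159 - 1*49 = -159 - 49 = -208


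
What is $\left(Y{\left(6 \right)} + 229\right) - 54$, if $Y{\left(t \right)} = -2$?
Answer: $173$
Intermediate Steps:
$\left(Y{\left(6 \right)} + 229\right) - 54 = \left(-2 + 229\right) - 54 = 227 - 54 = 173$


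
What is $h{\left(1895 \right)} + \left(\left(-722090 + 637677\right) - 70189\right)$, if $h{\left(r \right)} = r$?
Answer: $-152707$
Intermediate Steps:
$h{\left(1895 \right)} + \left(\left(-722090 + 637677\right) - 70189\right) = 1895 + \left(\left(-722090 + 637677\right) - 70189\right) = 1895 - 154602 = -152707$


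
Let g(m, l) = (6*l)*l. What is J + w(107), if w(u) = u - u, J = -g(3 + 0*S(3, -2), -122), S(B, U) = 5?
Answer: -89304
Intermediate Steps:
g(m, l) = 6*l**2
J = -89304 (J = -6*(-122)**2 = -6*14884 = -1*89304 = -89304)
w(u) = 0
J + w(107) = -89304 + 0 = -89304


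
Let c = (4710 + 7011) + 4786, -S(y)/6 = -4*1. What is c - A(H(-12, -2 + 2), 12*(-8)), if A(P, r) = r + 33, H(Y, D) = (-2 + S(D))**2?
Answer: 16570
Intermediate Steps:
S(y) = 24 (S(y) = -(-24) = -6*(-4) = 24)
H(Y, D) = 484 (H(Y, D) = (-2 + 24)**2 = 22**2 = 484)
c = 16507 (c = 11721 + 4786 = 16507)
A(P, r) = 33 + r
c - A(H(-12, -2 + 2), 12*(-8)) = 16507 - (33 + 12*(-8)) = 16507 - (33 - 96) = 16507 - 1*(-63) = 16507 + 63 = 16570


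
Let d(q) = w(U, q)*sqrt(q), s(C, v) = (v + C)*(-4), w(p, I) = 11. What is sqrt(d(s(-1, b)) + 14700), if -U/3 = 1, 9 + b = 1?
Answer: sqrt(14766) ≈ 121.52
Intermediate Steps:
b = -8 (b = -9 + 1 = -8)
U = -3 (U = -3*1 = -3)
s(C, v) = -4*C - 4*v (s(C, v) = (C + v)*(-4) = -4*C - 4*v)
d(q) = 11*sqrt(q)
sqrt(d(s(-1, b)) + 14700) = sqrt(11*sqrt(-4*(-1) - 4*(-8)) + 14700) = sqrt(11*sqrt(4 + 32) + 14700) = sqrt(11*sqrt(36) + 14700) = sqrt(11*6 + 14700) = sqrt(66 + 14700) = sqrt(14766)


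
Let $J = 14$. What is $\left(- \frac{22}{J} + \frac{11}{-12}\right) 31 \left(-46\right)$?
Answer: $\frac{149017}{42} \approx 3548.0$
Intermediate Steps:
$\left(- \frac{22}{J} + \frac{11}{-12}\right) 31 \left(-46\right) = \left(- \frac{22}{14} + \frac{11}{-12}\right) 31 \left(-46\right) = \left(\left(-22\right) \frac{1}{14} + 11 \left(- \frac{1}{12}\right)\right) 31 \left(-46\right) = \left(- \frac{11}{7} - \frac{11}{12}\right) 31 \left(-46\right) = \left(- \frac{209}{84}\right) 31 \left(-46\right) = \left(- \frac{6479}{84}\right) \left(-46\right) = \frac{149017}{42}$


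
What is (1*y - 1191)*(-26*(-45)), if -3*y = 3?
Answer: -1394640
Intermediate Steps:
y = -1 (y = -⅓*3 = -1)
(1*y - 1191)*(-26*(-45)) = (1*(-1) - 1191)*(-26*(-45)) = (-1 - 1191)*1170 = -1192*1170 = -1394640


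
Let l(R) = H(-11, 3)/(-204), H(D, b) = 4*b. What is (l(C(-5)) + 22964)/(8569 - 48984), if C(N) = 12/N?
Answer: -390387/687055 ≈ -0.56820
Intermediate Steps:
l(R) = -1/17 (l(R) = (4*3)/(-204) = 12*(-1/204) = -1/17)
(l(C(-5)) + 22964)/(8569 - 48984) = (-1/17 + 22964)/(8569 - 48984) = (390387/17)/(-40415) = (390387/17)*(-1/40415) = -390387/687055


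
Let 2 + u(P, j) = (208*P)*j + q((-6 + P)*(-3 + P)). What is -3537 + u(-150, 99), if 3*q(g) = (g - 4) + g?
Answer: -9229285/3 ≈ -3.0764e+6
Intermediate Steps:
q(g) = -4/3 + 2*g/3 (q(g) = ((g - 4) + g)/3 = ((-4 + g) + g)/3 = (-4 + 2*g)/3 = -4/3 + 2*g/3)
u(P, j) = -10/3 + 208*P*j + 2*(-6 + P)*(-3 + P)/3 (u(P, j) = -2 + ((208*P)*j + (-4/3 + 2*((-6 + P)*(-3 + P))/3)) = -2 + (208*P*j + (-4/3 + 2*(-6 + P)*(-3 + P)/3)) = -2 + (-4/3 + 208*P*j + 2*(-6 + P)*(-3 + P)/3) = -10/3 + 208*P*j + 2*(-6 + P)*(-3 + P)/3)
-3537 + u(-150, 99) = -3537 + (26/3 - 6*(-150) + (2/3)*(-150)**2 + 208*(-150)*99) = -3537 + (26/3 + 900 + (2/3)*22500 - 3088800) = -3537 + (26/3 + 900 + 15000 - 3088800) = -3537 - 9218674/3 = -9229285/3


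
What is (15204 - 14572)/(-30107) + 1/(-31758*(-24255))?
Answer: -6322382249/301183503390 ≈ -0.020992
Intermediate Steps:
(15204 - 14572)/(-30107) + 1/(-31758*(-24255)) = 632*(-1/30107) - 1/31758*(-1/24255) = -632/30107 + 1/770290290 = -6322382249/301183503390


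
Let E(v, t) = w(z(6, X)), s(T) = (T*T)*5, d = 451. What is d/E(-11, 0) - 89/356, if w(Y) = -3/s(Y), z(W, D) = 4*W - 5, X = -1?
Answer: -3256223/12 ≈ -2.7135e+5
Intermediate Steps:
s(T) = 5*T**2 (s(T) = T**2*5 = 5*T**2)
z(W, D) = -5 + 4*W
w(Y) = -3/(5*Y**2) (w(Y) = -3*1/(5*Y**2) = -3/(5*Y**2))
E(v, t) = -3/1805 (E(v, t) = -3/(5*(-5 + 4*6)**2) = -3/(5*(-5 + 24)**2) = -3/5/19**2 = -3/5*1/361 = -3/1805)
d/E(-11, 0) - 89/356 = 451/(-3/1805) - 89/356 = 451*(-1805/3) - 89*1/356 = -814055/3 - 1/4 = -3256223/12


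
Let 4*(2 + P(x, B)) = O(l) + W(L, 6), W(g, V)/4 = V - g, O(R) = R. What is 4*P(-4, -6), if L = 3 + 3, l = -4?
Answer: -12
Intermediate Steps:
L = 6
W(g, V) = -4*g + 4*V (W(g, V) = 4*(V - g) = -4*g + 4*V)
P(x, B) = -3 (P(x, B) = -2 + (-4 + (-4*6 + 4*6))/4 = -2 + (-4 + (-24 + 24))/4 = -2 + (-4 + 0)/4 = -2 + (¼)*(-4) = -2 - 1 = -3)
4*P(-4, -6) = 4*(-3) = -12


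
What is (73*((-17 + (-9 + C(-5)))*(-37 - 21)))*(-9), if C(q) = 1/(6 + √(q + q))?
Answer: 38106*(-26*√10 + 155*I)/(√10 - 6*I) ≈ -9.8579e+5 - 2619.6*I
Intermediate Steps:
C(q) = 1/(6 + √2*√q) (C(q) = 1/(6 + √(2*q)) = 1/(6 + √2*√q))
(73*((-17 + (-9 + C(-5)))*(-37 - 21)))*(-9) = (73*((-17 + (-9 + 1/(6 + √2*√(-5))))*(-37 - 21)))*(-9) = (73*((-17 + (-9 + 1/(6 + √2*(I*√5))))*(-58)))*(-9) = (73*((-17 + (-9 + 1/(6 + I*√10)))*(-58)))*(-9) = (73*((-26 + 1/(6 + I*√10))*(-58)))*(-9) = (73*(1508 - 58/(6 + I*√10)))*(-9) = (110084 - 4234/(6 + I*√10))*(-9) = -990756 + 38106/(6 + I*√10)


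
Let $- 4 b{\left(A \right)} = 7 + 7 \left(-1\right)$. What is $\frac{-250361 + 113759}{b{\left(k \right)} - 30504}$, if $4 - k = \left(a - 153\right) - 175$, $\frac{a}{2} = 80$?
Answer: $\frac{22767}{5084} \approx 4.4782$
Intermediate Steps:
$a = 160$ ($a = 2 \cdot 80 = 160$)
$k = 172$ ($k = 4 - \left(\left(160 - 153\right) - 175\right) = 4 - \left(7 - 175\right) = 4 - -168 = 4 + 168 = 172$)
$b{\left(A \right)} = 0$ ($b{\left(A \right)} = - \frac{7 + 7 \left(-1\right)}{4} = - \frac{7 - 7}{4} = \left(- \frac{1}{4}\right) 0 = 0$)
$\frac{-250361 + 113759}{b{\left(k \right)} - 30504} = \frac{-250361 + 113759}{0 - 30504} = - \frac{136602}{-30504} = \left(-136602\right) \left(- \frac{1}{30504}\right) = \frac{22767}{5084}$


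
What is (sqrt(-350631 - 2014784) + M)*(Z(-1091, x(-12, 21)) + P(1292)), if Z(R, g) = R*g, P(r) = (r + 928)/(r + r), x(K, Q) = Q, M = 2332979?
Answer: -34527974884029/646 - 14799951*I*sqrt(2365415)/646 ≈ -5.3449e+10 - 3.5236e+7*I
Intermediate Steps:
P(r) = (928 + r)/(2*r) (P(r) = (928 + r)/((2*r)) = (928 + r)*(1/(2*r)) = (928 + r)/(2*r))
(sqrt(-350631 - 2014784) + M)*(Z(-1091, x(-12, 21)) + P(1292)) = (sqrt(-350631 - 2014784) + 2332979)*(-1091*21 + (1/2)*(928 + 1292)/1292) = (sqrt(-2365415) + 2332979)*(-22911 + (1/2)*(1/1292)*2220) = (I*sqrt(2365415) + 2332979)*(-22911 + 555/646) = (2332979 + I*sqrt(2365415))*(-14799951/646) = -34527974884029/646 - 14799951*I*sqrt(2365415)/646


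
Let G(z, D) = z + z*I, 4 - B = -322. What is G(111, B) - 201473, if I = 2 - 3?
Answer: -201473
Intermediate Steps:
I = -1
B = 326 (B = 4 - 1*(-322) = 4 + 322 = 326)
G(z, D) = 0 (G(z, D) = z + z*(-1) = z - z = 0)
G(111, B) - 201473 = 0 - 201473 = -201473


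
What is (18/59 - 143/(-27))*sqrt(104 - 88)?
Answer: 35692/1593 ≈ 22.406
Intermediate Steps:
(18/59 - 143/(-27))*sqrt(104 - 88) = (18*(1/59) - 143*(-1/27))*sqrt(16) = (18/59 + 143/27)*4 = (8923/1593)*4 = 35692/1593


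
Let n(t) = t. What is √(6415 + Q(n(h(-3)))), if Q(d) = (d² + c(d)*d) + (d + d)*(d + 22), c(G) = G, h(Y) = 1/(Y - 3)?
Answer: √57670/3 ≈ 80.049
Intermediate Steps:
h(Y) = 1/(-3 + Y)
Q(d) = 2*d² + 2*d*(22 + d) (Q(d) = (d² + d*d) + (d + d)*(d + 22) = (d² + d²) + (2*d)*(22 + d) = 2*d² + 2*d*(22 + d))
√(6415 + Q(n(h(-3)))) = √(6415 + 4*(11 + 1/(-3 - 3))/(-3 - 3)) = √(6415 + 4*(11 + 1/(-6))/(-6)) = √(6415 + 4*(-⅙)*(11 - ⅙)) = √(6415 + 4*(-⅙)*(65/6)) = √(6415 - 65/9) = √(57670/9) = √57670/3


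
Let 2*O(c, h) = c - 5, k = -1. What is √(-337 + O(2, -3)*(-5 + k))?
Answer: 2*I*√82 ≈ 18.111*I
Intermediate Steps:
O(c, h) = -5/2 + c/2 (O(c, h) = (c - 5)/2 = (-5 + c)/2 = -5/2 + c/2)
√(-337 + O(2, -3)*(-5 + k)) = √(-337 + (-5/2 + (½)*2)*(-5 - 1)) = √(-337 + (-5/2 + 1)*(-6)) = √(-337 - 3/2*(-6)) = √(-337 + 9) = √(-328) = 2*I*√82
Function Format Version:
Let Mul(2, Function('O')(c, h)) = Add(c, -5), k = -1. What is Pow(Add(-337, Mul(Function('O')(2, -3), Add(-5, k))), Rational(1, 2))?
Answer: Mul(2, I, Pow(82, Rational(1, 2))) ≈ Mul(18.111, I)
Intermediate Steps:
Function('O')(c, h) = Add(Rational(-5, 2), Mul(Rational(1, 2), c)) (Function('O')(c, h) = Mul(Rational(1, 2), Add(c, -5)) = Mul(Rational(1, 2), Add(-5, c)) = Add(Rational(-5, 2), Mul(Rational(1, 2), c)))
Pow(Add(-337, Mul(Function('O')(2, -3), Add(-5, k))), Rational(1, 2)) = Pow(Add(-337, Mul(Add(Rational(-5, 2), Mul(Rational(1, 2), 2)), Add(-5, -1))), Rational(1, 2)) = Pow(Add(-337, Mul(Add(Rational(-5, 2), 1), -6)), Rational(1, 2)) = Pow(Add(-337, Mul(Rational(-3, 2), -6)), Rational(1, 2)) = Pow(Add(-337, 9), Rational(1, 2)) = Pow(-328, Rational(1, 2)) = Mul(2, I, Pow(82, Rational(1, 2)))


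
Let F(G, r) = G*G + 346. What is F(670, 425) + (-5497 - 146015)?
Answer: 297734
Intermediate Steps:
F(G, r) = 346 + G² (F(G, r) = G² + 346 = 346 + G²)
F(670, 425) + (-5497 - 146015) = (346 + 670²) + (-5497 - 146015) = (346 + 448900) - 151512 = 449246 - 151512 = 297734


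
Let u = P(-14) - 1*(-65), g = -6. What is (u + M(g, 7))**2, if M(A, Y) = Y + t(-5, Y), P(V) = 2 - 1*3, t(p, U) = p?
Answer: 4356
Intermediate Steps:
P(V) = -1 (P(V) = 2 - 3 = -1)
M(A, Y) = -5 + Y (M(A, Y) = Y - 5 = -5 + Y)
u = 64 (u = -1 - 1*(-65) = -1 + 65 = 64)
(u + M(g, 7))**2 = (64 + (-5 + 7))**2 = (64 + 2)**2 = 66**2 = 4356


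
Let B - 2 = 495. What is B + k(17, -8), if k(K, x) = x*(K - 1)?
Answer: 369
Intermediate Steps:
k(K, x) = x*(-1 + K)
B = 497 (B = 2 + 495 = 497)
B + k(17, -8) = 497 - 8*(-1 + 17) = 497 - 8*16 = 497 - 128 = 369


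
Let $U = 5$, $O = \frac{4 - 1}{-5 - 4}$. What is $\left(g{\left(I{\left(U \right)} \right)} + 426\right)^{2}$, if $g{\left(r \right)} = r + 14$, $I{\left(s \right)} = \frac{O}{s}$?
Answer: $\frac{43546801}{225} \approx 1.9354 \cdot 10^{5}$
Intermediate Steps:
$O = - \frac{1}{3}$ ($O = \frac{3}{-9} = 3 \left(- \frac{1}{9}\right) = - \frac{1}{3} \approx -0.33333$)
$I{\left(s \right)} = - \frac{1}{3 s}$
$g{\left(r \right)} = 14 + r$
$\left(g{\left(I{\left(U \right)} \right)} + 426\right)^{2} = \left(\left(14 - \frac{1}{3 \cdot 5}\right) + 426\right)^{2} = \left(\left(14 - \frac{1}{15}\right) + 426\right)^{2} = \left(\frac{209}{15} + 426\right)^{2} = \left(\frac{6599}{15}\right)^{2} = \frac{43546801}{225}$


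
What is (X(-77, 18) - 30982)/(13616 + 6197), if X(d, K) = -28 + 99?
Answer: -30911/19813 ≈ -1.5601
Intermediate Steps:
X(d, K) = 71
(X(-77, 18) - 30982)/(13616 + 6197) = (71 - 30982)/(13616 + 6197) = -30911/19813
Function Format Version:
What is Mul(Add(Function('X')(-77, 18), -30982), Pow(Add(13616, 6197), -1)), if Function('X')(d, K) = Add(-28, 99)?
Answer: Rational(-30911, 19813) ≈ -1.5601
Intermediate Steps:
Function('X')(d, K) = 71
Mul(Add(Function('X')(-77, 18), -30982), Pow(Add(13616, 6197), -1)) = Mul(Add(71, -30982), Pow(Add(13616, 6197), -1)) = Mul(-30911, Pow(19813, -1)) = Mul(-30911, Rational(1, 19813)) = Rational(-30911, 19813)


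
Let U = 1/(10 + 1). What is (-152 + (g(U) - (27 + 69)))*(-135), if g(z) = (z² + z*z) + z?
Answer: 4049325/121 ≈ 33466.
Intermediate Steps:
U = 1/11 ≈ 0.090909
g(z) = z + 2*z² (g(z) = (z² + z²) + z = 2*z² + z = z + 2*z²)
(-152 + (g(U) - (27 + 69)))*(-135) = (-152 + ((1 + 2*(1/11))/11 - (27 + 69)))*(-135) = (-152 + ((1 + 2/11)/11 - 1*96))*(-135) = (-152 + ((1/11)*(13/11) - 96))*(-135) = (-152 + (13/121 - 96))*(-135) = (-152 - 11603/121)*(-135) = -29995/121*(-135) = 4049325/121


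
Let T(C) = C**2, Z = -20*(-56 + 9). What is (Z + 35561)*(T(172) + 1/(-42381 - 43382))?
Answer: 92610796784091/85763 ≈ 1.0798e+9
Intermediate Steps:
Z = 940 (Z = -20*(-47) = 940)
(Z + 35561)*(T(172) + 1/(-42381 - 43382)) = (940 + 35561)*(172**2 + 1/(-42381 - 43382)) = 36501*(29584 + 1/(-85763)) = 36501*(29584 - 1/85763) = 36501*(2537212591/85763) = 92610796784091/85763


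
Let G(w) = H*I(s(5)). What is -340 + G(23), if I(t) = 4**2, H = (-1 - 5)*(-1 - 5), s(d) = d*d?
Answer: 236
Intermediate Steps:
s(d) = d**2
H = 36 (H = -6*(-6) = 36)
I(t) = 16
G(w) = 576 (G(w) = 36*16 = 576)
-340 + G(23) = -340 + 576 = 236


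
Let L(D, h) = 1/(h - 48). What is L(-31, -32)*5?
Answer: -1/16 ≈ -0.062500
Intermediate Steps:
L(D, h) = 1/(-48 + h)
L(-31, -32)*5 = 5/(-48 - 32) = 5/(-80) = -1/80*5 = -1/16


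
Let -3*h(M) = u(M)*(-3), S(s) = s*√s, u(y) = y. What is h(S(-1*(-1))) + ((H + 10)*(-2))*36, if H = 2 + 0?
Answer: -863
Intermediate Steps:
S(s) = s^(3/2)
H = 2
h(M) = M (h(M) = -M*(-3)/3 = -(-1)*M = M)
h(S(-1*(-1))) + ((H + 10)*(-2))*36 = (-1*(-1))^(3/2) + ((2 + 10)*(-2))*36 = 1^(3/2) + (12*(-2))*36 = 1 - 24*36 = 1 - 864 = -863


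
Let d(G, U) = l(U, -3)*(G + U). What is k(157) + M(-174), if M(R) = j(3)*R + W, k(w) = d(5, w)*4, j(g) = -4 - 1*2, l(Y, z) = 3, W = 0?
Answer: 2988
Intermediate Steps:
d(G, U) = 3*G + 3*U (d(G, U) = 3*(G + U) = 3*G + 3*U)
j(g) = -6 (j(g) = -4 - 2 = -6)
k(w) = 60 + 12*w (k(w) = (3*5 + 3*w)*4 = (15 + 3*w)*4 = 60 + 12*w)
M(R) = -6*R (M(R) = -6*R + 0 = -6*R)
k(157) + M(-174) = (60 + 12*157) - 6*(-174) = (60 + 1884) + 1044 = 1944 + 1044 = 2988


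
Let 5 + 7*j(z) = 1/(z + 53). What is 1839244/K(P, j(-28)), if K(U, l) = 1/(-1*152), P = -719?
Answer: -279565088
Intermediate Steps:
j(z) = -5/7 + 1/(7*(53 + z)) (j(z) = -5/7 + 1/(7*(z + 53)) = -5/7 + 1/(7*(53 + z)))
K(U, l) = -1/152 (K(U, l) = 1/(-152) = -1/152)
1839244/K(P, j(-28)) = 1839244/(-1/152) = 1839244*(-152) = -279565088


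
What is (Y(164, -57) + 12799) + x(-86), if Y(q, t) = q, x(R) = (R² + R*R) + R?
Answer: 27669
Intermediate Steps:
x(R) = R + 2*R² (x(R) = (R² + R²) + R = 2*R² + R = R + 2*R²)
(Y(164, -57) + 12799) + x(-86) = (164 + 12799) - 86*(1 + 2*(-86)) = 12963 - 86*(1 - 172) = 12963 - 86*(-171) = 12963 + 14706 = 27669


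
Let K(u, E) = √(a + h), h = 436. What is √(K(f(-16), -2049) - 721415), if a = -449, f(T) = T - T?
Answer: √(-721415 + I*√13) ≈ 0.002 + 849.36*I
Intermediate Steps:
f(T) = 0
K(u, E) = I*√13 (K(u, E) = √(-449 + 436) = √(-13) = I*√13)
√(K(f(-16), -2049) - 721415) = √(I*√13 - 721415) = √(-721415 + I*√13)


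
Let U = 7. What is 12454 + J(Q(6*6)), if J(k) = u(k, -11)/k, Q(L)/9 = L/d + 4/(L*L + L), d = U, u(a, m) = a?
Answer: 12455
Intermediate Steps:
d = 7
Q(L) = 36/(L + L²) + 9*L/7 (Q(L) = 9*(L/7 + 4/(L*L + L)) = 9*(L*(⅐) + 4/(L² + L)) = 9*(L/7 + 4/(L + L²)) = 9*(4/(L + L²) + L/7) = 36/(L + L²) + 9*L/7)
J(k) = 1 (J(k) = k/k = 1)
12454 + J(Q(6*6)) = 12454 + 1 = 12455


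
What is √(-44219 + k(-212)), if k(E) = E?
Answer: I*√44431 ≈ 210.79*I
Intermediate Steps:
√(-44219 + k(-212)) = √(-44219 - 212) = √(-44431) = I*√44431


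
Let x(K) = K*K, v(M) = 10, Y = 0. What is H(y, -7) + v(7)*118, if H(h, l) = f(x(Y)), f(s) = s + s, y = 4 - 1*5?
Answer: 1180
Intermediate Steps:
y = -1 (y = 4 - 5 = -1)
x(K) = K**2
f(s) = 2*s
H(h, l) = 0 (H(h, l) = 2*0**2 = 2*0 = 0)
H(y, -7) + v(7)*118 = 0 + 10*118 = 0 + 1180 = 1180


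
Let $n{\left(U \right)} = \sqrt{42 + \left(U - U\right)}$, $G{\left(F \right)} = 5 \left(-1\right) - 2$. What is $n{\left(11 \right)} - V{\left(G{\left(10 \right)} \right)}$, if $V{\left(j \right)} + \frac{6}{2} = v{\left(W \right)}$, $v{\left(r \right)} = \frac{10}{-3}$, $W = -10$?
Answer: $\frac{19}{3} + \sqrt{42} \approx 12.814$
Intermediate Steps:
$G{\left(F \right)} = -7$ ($G{\left(F \right)} = -5 - 2 = -7$)
$n{\left(U \right)} = \sqrt{42}$ ($n{\left(U \right)} = \sqrt{42 + 0} = \sqrt{42}$)
$v{\left(r \right)} = - \frac{10}{3}$ ($v{\left(r \right)} = 10 \left(- \frac{1}{3}\right) = - \frac{10}{3}$)
$V{\left(j \right)} = - \frac{19}{3}$ ($V{\left(j \right)} = -3 - \frac{10}{3} = - \frac{19}{3}$)
$n{\left(11 \right)} - V{\left(G{\left(10 \right)} \right)} = \sqrt{42} - - \frac{19}{3} = \sqrt{42} + \frac{19}{3} = \frac{19}{3} + \sqrt{42}$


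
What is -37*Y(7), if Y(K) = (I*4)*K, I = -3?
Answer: 3108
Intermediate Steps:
Y(K) = -12*K (Y(K) = (-3*4)*K = -12*K)
-37*Y(7) = -(-444)*7 = -37*(-84) = 3108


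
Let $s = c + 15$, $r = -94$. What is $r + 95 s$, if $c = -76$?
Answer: $-5889$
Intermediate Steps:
$s = -61$ ($s = -76 + 15 = -61$)
$r + 95 s = -94 + 95 \left(-61\right) = -94 - 5795 = -5889$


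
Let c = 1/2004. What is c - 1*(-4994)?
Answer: 10007977/2004 ≈ 4994.0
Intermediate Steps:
c = 1/2004 ≈ 0.00049900
c - 1*(-4994) = 1/2004 - 1*(-4994) = 1/2004 + 4994 = 10007977/2004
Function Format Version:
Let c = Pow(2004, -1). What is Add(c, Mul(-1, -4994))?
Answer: Rational(10007977, 2004) ≈ 4994.0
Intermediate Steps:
c = Rational(1, 2004) ≈ 0.00049900
Add(c, Mul(-1, -4994)) = Add(Rational(1, 2004), Mul(-1, -4994)) = Add(Rational(1, 2004), 4994) = Rational(10007977, 2004)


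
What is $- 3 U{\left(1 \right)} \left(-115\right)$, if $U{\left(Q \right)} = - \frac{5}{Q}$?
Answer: $-1725$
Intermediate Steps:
$- 3 U{\left(1 \right)} \left(-115\right) = - 3 \left(- \frac{5}{1}\right) \left(-115\right) = - 3 \left(\left(-5\right) 1\right) \left(-115\right) = \left(-3\right) \left(-5\right) \left(-115\right) = 15 \left(-115\right) = -1725$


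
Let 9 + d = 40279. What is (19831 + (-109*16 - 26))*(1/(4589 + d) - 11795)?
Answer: -9556290098144/44859 ≈ -2.1303e+8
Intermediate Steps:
d = 40270 (d = -9 + 40279 = 40270)
(19831 + (-109*16 - 26))*(1/(4589 + d) - 11795) = (19831 + (-109*16 - 26))*(1/(4589 + 40270) - 11795) = (19831 + (-1744 - 26))*(1/44859 - 11795) = (19831 - 1770)*(1/44859 - 11795) = 18061*(-529111904/44859) = -9556290098144/44859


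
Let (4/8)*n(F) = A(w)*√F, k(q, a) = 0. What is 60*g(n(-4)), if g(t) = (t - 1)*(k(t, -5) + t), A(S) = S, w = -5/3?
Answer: -8000/3 + 400*I ≈ -2666.7 + 400.0*I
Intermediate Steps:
w = -5/3 (w = -5*⅓ = -5/3 ≈ -1.6667)
n(F) = -10*√F/3 (n(F) = 2*(-5*√F/3) = -10*√F/3)
g(t) = t*(-1 + t) (g(t) = (t - 1)*(0 + t) = (-1 + t)*t = t*(-1 + t))
60*g(n(-4)) = 60*((-20*I/3)*(-1 - 20*I/3)) = 60*(-20*I*(-1 - 20*I/3)/3) = -400*I*(-1 - 20*I/3)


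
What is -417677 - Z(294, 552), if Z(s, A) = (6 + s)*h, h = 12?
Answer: -421277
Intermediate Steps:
Z(s, A) = 72 + 12*s (Z(s, A) = (6 + s)*12 = 72 + 12*s)
-417677 - Z(294, 552) = -417677 - (72 + 12*294) = -417677 - (72 + 3528) = -417677 - 1*3600 = -417677 - 3600 = -421277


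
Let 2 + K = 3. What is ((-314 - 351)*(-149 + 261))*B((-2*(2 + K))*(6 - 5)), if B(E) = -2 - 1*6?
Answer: 595840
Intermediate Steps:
K = 1 (K = -2 + 3 = 1)
B(E) = -8 (B(E) = -2 - 6 = -8)
((-314 - 351)*(-149 + 261))*B((-2*(2 + K))*(6 - 5)) = ((-314 - 351)*(-149 + 261))*(-8) = -665*112*(-8) = -74480*(-8) = 595840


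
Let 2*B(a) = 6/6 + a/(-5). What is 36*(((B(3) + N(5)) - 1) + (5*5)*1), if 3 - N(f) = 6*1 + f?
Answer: 2916/5 ≈ 583.20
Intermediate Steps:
N(f) = -3 - f (N(f) = 3 - (6*1 + f) = 3 - (6 + f) = 3 + (-6 - f) = -3 - f)
B(a) = 1/2 - a/10 (B(a) = (6/6 + a/(-5))/2 = (6*(1/6) + a*(-1/5))/2 = (1 - a/5)/2 = 1/2 - a/10)
36*(((B(3) + N(5)) - 1) + (5*5)*1) = 36*((((1/2 - 1/10*3) + (-3 - 1*5)) - 1) + (5*5)*1) = 36*((((1/2 - 3/10) + (-3 - 5)) - 1) + 25*1) = 36*(((1/5 - 8) - 1) + 25) = 36*((-39/5 - 1) + 25) = 36*(-44/5 + 25) = 36*(81/5) = 2916/5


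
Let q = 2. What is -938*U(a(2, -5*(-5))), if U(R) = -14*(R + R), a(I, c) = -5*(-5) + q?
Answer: 709128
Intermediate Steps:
a(I, c) = 27 (a(I, c) = -5*(-5) + 2 = 25 + 2 = 27)
U(R) = -28*R
-938*U(a(2, -5*(-5))) = -(-26264)*27 = -938*(-756) = 709128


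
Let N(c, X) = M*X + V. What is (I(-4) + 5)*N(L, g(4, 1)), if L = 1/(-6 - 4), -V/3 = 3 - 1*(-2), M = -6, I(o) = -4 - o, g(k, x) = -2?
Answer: -15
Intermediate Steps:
V = -15 (V = -3*(3 - 1*(-2)) = -3*(3 + 2) = -3*5 = -15)
L = -⅒ (L = 1/(-10) = -⅒ ≈ -0.10000)
N(c, X) = -15 - 6*X (N(c, X) = -6*X - 15 = -15 - 6*X)
(I(-4) + 5)*N(L, g(4, 1)) = ((-4 - 1*(-4)) + 5)*(-15 - 6*(-2)) = ((-4 + 4) + 5)*(-15 + 12) = (0 + 5)*(-3) = 5*(-3) = -15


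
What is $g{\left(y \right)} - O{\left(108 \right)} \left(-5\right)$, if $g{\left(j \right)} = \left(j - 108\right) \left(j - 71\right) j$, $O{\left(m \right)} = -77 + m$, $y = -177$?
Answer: $-12510205$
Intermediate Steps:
$g{\left(j \right)} = j \left(-108 + j\right) \left(-71 + j\right)$ ($g{\left(j \right)} = \left(-108 + j\right) \left(-71 + j\right) j = j \left(-108 + j\right) \left(-71 + j\right)$)
$g{\left(y \right)} - O{\left(108 \right)} \left(-5\right) = - 177 \left(7668 + \left(-177\right)^{2} - -31683\right) - \left(-77 + 108\right) \left(-5\right) = - 177 \left(7668 + 31329 + 31683\right) - 31 \left(-5\right) = \left(-177\right) 70680 - -155 = -12510360 + 155 = -12510205$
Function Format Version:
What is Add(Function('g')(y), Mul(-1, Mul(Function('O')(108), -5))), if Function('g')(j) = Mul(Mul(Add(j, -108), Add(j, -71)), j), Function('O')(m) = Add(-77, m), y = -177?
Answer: -12510205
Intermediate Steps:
Function('g')(j) = Mul(j, Add(-108, j), Add(-71, j)) (Function('g')(j) = Mul(Mul(Add(-108, j), Add(-71, j)), j) = Mul(j, Add(-108, j), Add(-71, j)))
Add(Function('g')(y), Mul(-1, Mul(Function('O')(108), -5))) = Add(Mul(-177, Add(7668, Pow(-177, 2), Mul(-179, -177))), Mul(-1, Mul(Add(-77, 108), -5))) = Add(Mul(-177, Add(7668, 31329, 31683)), Mul(-1, Mul(31, -5))) = Add(Mul(-177, 70680), Mul(-1, -155)) = Add(-12510360, 155) = -12510205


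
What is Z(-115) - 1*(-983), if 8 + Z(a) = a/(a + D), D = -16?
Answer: 127840/131 ≈ 975.88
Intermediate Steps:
Z(a) = -8 + a/(-16 + a) (Z(a) = -8 + a/(a - 16) = -8 + a/(-16 + a))
Z(-115) - 1*(-983) = (128 - 7*(-115))/(-16 - 115) - 1*(-983) = (128 + 805)/(-131) + 983 = -1/131*933 + 983 = -933/131 + 983 = 127840/131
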